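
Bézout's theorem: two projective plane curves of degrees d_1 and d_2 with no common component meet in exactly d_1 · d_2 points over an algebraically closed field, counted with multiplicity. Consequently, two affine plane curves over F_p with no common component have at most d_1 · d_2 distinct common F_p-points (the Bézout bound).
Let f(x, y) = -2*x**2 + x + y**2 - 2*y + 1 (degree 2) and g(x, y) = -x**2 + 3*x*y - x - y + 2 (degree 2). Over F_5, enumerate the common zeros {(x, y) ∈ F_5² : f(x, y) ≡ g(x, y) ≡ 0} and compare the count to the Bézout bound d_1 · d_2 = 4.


Common zeros: {(1, 0)}; count = 1; Bézout bound = 4.

deg(f) = 2, deg(g) = 2, so Bézout bound = 4.
Scan x ∈ F_5. For each x, list the y ∈ F_5 with f(x, y) ≡ 0 and those with g(x, y) ≡ 0 (mod 5); the common zeros in that column are the intersection.
  x = 0: f ≡ 0 at y ∈ {1}; g ≡ 0 at y ∈ {2}; common: ∅.
  x = 1: f ≡ 0 at y ∈ {0, 2}; g ≡ 0 at y ∈ {0}; common: {0}.
  x = 2: f ≡ 0 at y ∈ {0, 2}; g ≡ 0 at y ∈ ∅; common: ∅.
  x = 3: f ≡ 0 at y ∈ {1}; g ≡ 0 at y ∈ {0}; common: ∅.
  x = 4: f ≡ 0 at y ∈ ∅; g ≡ 0 at y ∈ {3}; common: ∅.
Collecting: common zeros = {(1, 0)}, so the count is 1.
Comparison with the Bézout bound: 1 ≤ 4 = deg(f)·deg(g), as expected for curves with no common component (the affine F_5-count falls short of the bound because intersections may lie at infinity, over extension fields, or carry multiplicity).


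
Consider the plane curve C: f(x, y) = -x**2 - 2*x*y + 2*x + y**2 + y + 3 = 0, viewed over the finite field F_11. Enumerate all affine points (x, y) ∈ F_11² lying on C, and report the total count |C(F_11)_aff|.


Affine F_11-points: {(0, 5), (3, 0), (3, 5), (4, 1), (4, 6), (7, 1), (8, 6), (8, 9), (9, 8), (9, 9), (10, 0), (10, 8)}; count = 12.

For each of the 121 pairs (x, y) ∈ F_11², evaluate f(x, y) mod 11. Record the zeros.
  x = 0: [0↦3, 1↦5, 2↦9, 3↦4, 4↦1, 5↦0, 6↦1, 7↦4, 8↦9, 9↦5, 10↦3]  zeros at y ∈ {5}
  x = 1: [0↦4, 1↦4, 2↦6, 3↦10, 4↦5, 5↦2, 6↦1, 7↦2, 8↦5, 9↦10, 10↦6]  zeros at y ∈ ∅
  x = 2: [0↦3, 1↦1, 2↦1, 3↦3, 4↦7, 5↦2, 6↦10, 7↦9, 8↦10, 9↦2, 10↦7]  zeros at y ∈ ∅
  x = 3: [0↦0, 1↦7, 2↦5, 3↦5, 4↦7, 5↦0, 6↦6, 7↦3, 8↦2, 9↦3, 10↦6]  zeros at y ∈ {0, 5}
  x = 4: [0↦6, 1↦0, 2↦7, 3↦5, 4↦5, 5↦7, 6↦0, 7↦6, 8↦3, 9↦2, 10↦3]  zeros at y ∈ {1, 6}
  x = 5: [0↦10, 1↦2, 2↦7, 3↦3, 4↦1, 5↦1, 6↦3, 7↦7, 8↦2, 9↦10, 10↦9]  zeros at y ∈ ∅
  x = 6: [0↦1, 1↦2, 2↦5, 3↦10, 4↦6, 5↦4, 6↦4, 7↦6, 8↦10, 9↦5, 10↦2]  zeros at y ∈ ∅
  x = 7: [0↦1, 1↦0, 2↦1, 3↦4, 4↦9, 5↦5, 6↦3, 7↦3, 8↦5, 9↦9, 10↦4]  zeros at y ∈ {1}
  x = 8: [0↦10, 1↦7, 2↦6, 3↦7, 4↦10, 5↦4, 6↦0, 7↦9, 8↦9, 9↦0, 10↦4]  zeros at y ∈ {6, 9}
  x = 9: [0↦6, 1↦1, 2↦9, 3↦8, 4↦9, 5↦1, 6↦6, 7↦2, 8↦0, 9↦0, 10↦2]  zeros at y ∈ {8, 9}
  x = 10: [0↦0, 1↦4, 2↦10, 3↦7, 4↦6, 5↦7, 6↦10, 7↦4, 8↦0, 9↦9, 10↦9]  zeros at y ∈ {0, 8}
Collecting zeros: affine points = {(0, 5), (3, 0), (3, 5), (4, 1), (4, 6), (7, 1), (8, 6), (8, 9), (9, 8), (9, 9), (10, 0), (10, 8)}.
Total count |C(F_11)_aff| = 12.


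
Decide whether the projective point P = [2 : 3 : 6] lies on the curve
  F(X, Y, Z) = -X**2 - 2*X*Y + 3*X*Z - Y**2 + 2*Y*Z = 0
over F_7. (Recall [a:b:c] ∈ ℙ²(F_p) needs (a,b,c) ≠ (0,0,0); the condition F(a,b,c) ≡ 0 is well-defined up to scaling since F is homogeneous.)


F(2,3,6) ≡ 5 (mod 7); P is NOT on the curve.

Evaluate F(2, 3, 6) term-by-term (mod 7).
  -X**2 ↦ -1·4·1·1 = -4
  -2*X*Y ↦ -2·2·3·1 = -12
  3*X*Z ↦ 3·2·1·6 = 36
  -Y**2 ↦ -1·1·9·1 = -9
  2*Y*Z ↦ 2·1·3·6 = 36
Sum: F(2, 3, 6) = (-4) + (-12) + (36) + (-9) + (36) = 47.
Reducing mod 7: 47 ≡ 5 (mod 7).
Since F(a, b, c) ≡ 5 ≠ 0 (mod 7), P does NOT lie on the curve.


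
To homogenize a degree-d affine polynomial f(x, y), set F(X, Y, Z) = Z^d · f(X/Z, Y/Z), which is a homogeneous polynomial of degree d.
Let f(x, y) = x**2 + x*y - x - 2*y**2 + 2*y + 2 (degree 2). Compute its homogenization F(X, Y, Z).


F(X, Y, Z) = X**2 + X*Y - X*Z - 2*Y**2 + 2*Y*Z + 2*Z**2

deg(f) = 2.
Substitute x = X/Z, y = Y/Z into f, then multiply by Z^2.
  monomial 1·x^2·y^0 ↦ 1·X^2·Y^0·Z^0.
  monomial 1·x^1·y^1 ↦ 1·X^1·Y^1·Z^0.
  monomial -1·x^1·y^0 ↦ -1·X^1·Y^0·Z^1.
  monomial -2·x^0·y^2 ↦ -2·X^0·Y^2·Z^0.
  monomial 2·x^0·y^1 ↦ 2·X^0·Y^1·Z^1.
  monomial 2·x^0·y^0 ↦ 2·X^0·Y^0·Z^2.
Collecting: F(X, Y, Z) = X**2 + X*Y - X*Z - 2*Y**2 + 2*Y*Z + 2*Z**2.


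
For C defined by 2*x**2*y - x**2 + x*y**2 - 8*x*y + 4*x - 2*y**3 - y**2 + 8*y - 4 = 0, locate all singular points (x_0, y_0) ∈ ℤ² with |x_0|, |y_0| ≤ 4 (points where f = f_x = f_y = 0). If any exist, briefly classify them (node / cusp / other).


Singular points: {(2, 0)}; classification: node.

Compute partial derivatives:
  f_x = 4*x*y - 2*x + y**2 - 8*y + 4.
  f_y = 2*x**2 + 2*x*y - 8*x - 6*y**2 - 2*y + 8.
Scan x_0 ∈ {−4, ..., 4}. For each x_0, f_y(x_0, y) is a polynomial in y; find its integer roots y ∈ {−4, ..., 4}, then test f_x and f at those candidates.
  x = -4: f_y(-4, y) = -6*y**2 - 10*y + 72; no integer root y with |y| ≤ 4.
  x = -3: f_y(-3, y) = -6*y**2 - 8*y + 50; no integer root y with |y| ≤ 4.
  x = -2: f_y(-2, y) = -6*y**2 - 6*y + 32; no integer root y with |y| ≤ 4.
  x = -1: f_y(-1, y) = -6*y**2 - 4*y + 18; no integer root y with |y| ≤ 4.
  x = 0: f_y(0, y) = -6*y**2 - 2*y + 8; vanishes at y ∈ {1}. (0, 1): f_x = -3 ≠ 0.
  x = 1: f_y(1, y) = 2 - 6*y**2; no integer root y with |y| ≤ 4.
  x = 2: f_y(2, y) = -6*y**2 + 2*y; vanishes at y ∈ {0}. (2, 0): f_x = 0, f = 0 — SINGULAR.
  x = 3: f_y(3, y) = -6*y**2 + 4*y + 2; vanishes at y ∈ {1}. (3, 1): f_x = 3 ≠ 0.
  x = 4: f_y(4, y) = -6*y**2 + 6*y + 8; no integer root y with |y| ≤ 4.
Only singular point on the grid: (2, 0).
Classify: substitute x = 2 + u, y = 0 + v and expand: f = 2*u**2*v - u**2 + u*v**2 - 2*v**3 + v**2.
No constant or linear terms (consistent with a singular point). Quadratic part: -u**2 + v**2. Cubic part: 2*u**2*v + u*v**2 - 2*v**3.
The quadratic part v**2 - u**2 = (v − u)(v + u) splits into two distinct linear factors, so there are two distinct tangent lines y − 0 = ±(x − 2) — this is a node (ordinary double point).
Classification: node.


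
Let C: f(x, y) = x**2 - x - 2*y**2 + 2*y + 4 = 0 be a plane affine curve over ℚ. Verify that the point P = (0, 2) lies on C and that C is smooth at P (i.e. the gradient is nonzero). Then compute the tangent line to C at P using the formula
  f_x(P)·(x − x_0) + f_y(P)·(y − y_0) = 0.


Tangent line at P: -x - 6*y + 12 = 0.

Step 1: f(0, 2) = 0, so P lies on C.
Step 2: partial derivatives
  f_x(x, y) = 2*x - 1, f_y(x, y) = 2 - 4*y.
  f_x(P) = -1, f_y(P) = -6 (gradient nonzero, so P is smooth).
Step 3: tangent line at P: -1·(x − 0) + -6·(y − 2) = 0.
Expanding: -x - 6*y + 12 = 0.


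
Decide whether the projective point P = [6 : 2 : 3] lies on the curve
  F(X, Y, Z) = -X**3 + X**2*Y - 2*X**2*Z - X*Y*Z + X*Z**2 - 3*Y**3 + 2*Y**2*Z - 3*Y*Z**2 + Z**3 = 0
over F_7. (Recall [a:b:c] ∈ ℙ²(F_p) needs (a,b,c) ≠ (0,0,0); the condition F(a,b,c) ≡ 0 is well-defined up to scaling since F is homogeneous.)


F(6,2,3) ≡ 2 (mod 7); P is NOT on the curve.

Evaluate F(6, 2, 3) term-by-term (mod 7).
  -X**3 ↦ -1·216·1·1 = -216
  X**2*Y ↦ 1·36·2·1 = 72
  -2*X**2*Z ↦ -2·36·1·3 = -216
  -X*Y*Z ↦ -1·6·2·3 = -36
  X*Z**2 ↦ 1·6·1·9 = 54
  -3*Y**3 ↦ -3·1·8·1 = -24
  2*Y**2*Z ↦ 2·1·4·3 = 24
  -3*Y*Z**2 ↦ -3·1·2·9 = -54
  Z**3 ↦ 1·1·1·27 = 27
Sum: F(6, 2, 3) = (-216) + (72) + (-216) + (-36) + (54) + (-24) + (24) + (-54) + (27) = -369.
Reducing mod 7: -369 ≡ 2 (mod 7).
Since F(a, b, c) ≡ 2 ≠ 0 (mod 7), P does NOT lie on the curve.


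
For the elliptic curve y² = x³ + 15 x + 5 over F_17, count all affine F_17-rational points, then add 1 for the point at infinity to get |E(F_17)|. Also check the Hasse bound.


Affine points = {(1, 2), (1, 15), (2, 3), (2, 14), (3, 3), (3, 14), (5, 1), (5, 16), (8, 5), (8, 12), (9, 6), (9, 11), (10, 4), (10, 13), (12, 3), (12, 14), (13, 0), (14, 1), (14, 16), (15, 1), (15, 16)}; affine count = 21; |E(F_17)| = 22.

Discriminant check: Δ ∝ 4a³ + 27b² = 4·15³ + 27·5² = 4·3375 + 27·25 ≡ 14 (mod 17). Nonzero ⇒ E is nonsingular.
For each x ∈ F_17, compute rhs = x³ + 15·x + 5 mod 17, then count y ∈ F_17 with y² ≡ rhs.
  x = 0: rhs = 5, matching y values: none (0 points).
  x = 1: rhs = 4, matching y values: 2, 15 (2 points).
  x = 2: rhs = 9, matching y values: 3, 14 (2 points).
  x = 3: rhs = 9, matching y values: 3, 14 (2 points).
  x = 4: rhs = 10, matching y values: none (0 points).
  x = 5: rhs = 1, matching y values: 1, 16 (2 points).
  x = 6: rhs = 5, matching y values: none (0 points).
  x = 7: rhs = 11, matching y values: none (0 points).
  x = 8: rhs = 8, matching y values: 5, 12 (2 points).
  x = 9: rhs = 2, matching y values: 6, 11 (2 points).
  x = 10: rhs = 16, matching y values: 4, 13 (2 points).
  x = 11: rhs = 5, matching y values: none (0 points).
  x = 12: rhs = 9, matching y values: 3, 14 (2 points).
  x = 13: rhs = 0, matching y values: 0 (1 points).
  x = 14: rhs = 1, matching y values: 1, 16 (2 points).
  x = 15: rhs = 1, matching y values: 1, 16 (2 points).
  x = 16: rhs = 6, matching y values: none (0 points).
Total affine count: 21.
Full point count |E(F_17)| = 21 + 1 = 22.
Hasse bound: |22 − (17+1)| = |4| = 4 ≤ 2√17 ≈ 8.2462 ✓.


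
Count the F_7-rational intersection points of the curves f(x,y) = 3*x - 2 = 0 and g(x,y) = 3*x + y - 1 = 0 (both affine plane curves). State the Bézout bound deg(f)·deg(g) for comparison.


Common zeros: {(3, 6)}; count = 1; Bézout bound = 1.

deg(f) = 1, deg(g) = 1, so Bézout bound = 1.
Scan x ∈ F_7. For each x, list the y ∈ F_7 with f(x, y) ≡ 0 and those with g(x, y) ≡ 0 (mod 7); the common zeros in that column are the intersection.
  x = 0: f ≡ 0 at y ∈ ∅; g ≡ 0 at y ∈ {1}; common: ∅.
  x = 1: f ≡ 0 at y ∈ ∅; g ≡ 0 at y ∈ {5}; common: ∅.
  x = 2: f ≡ 0 at y ∈ ∅; g ≡ 0 at y ∈ {2}; common: ∅.
  x = 3: f ≡ 0 at y ∈ {0, 1, 2, 3, 4, 5, 6}; g ≡ 0 at y ∈ {6}; common: {6}.
  x = 4: f ≡ 0 at y ∈ ∅; g ≡ 0 at y ∈ {3}; common: ∅.
  x = 5: f ≡ 0 at y ∈ ∅; g ≡ 0 at y ∈ {0}; common: ∅.
  x = 6: f ≡ 0 at y ∈ ∅; g ≡ 0 at y ∈ {4}; common: ∅.
Collecting: common zeros = {(3, 6)}, so the count is 1.
Comparison with the Bézout bound: 1 ≤ 1 = deg(f)·deg(g), as expected for curves with no common component (the bound is attained).


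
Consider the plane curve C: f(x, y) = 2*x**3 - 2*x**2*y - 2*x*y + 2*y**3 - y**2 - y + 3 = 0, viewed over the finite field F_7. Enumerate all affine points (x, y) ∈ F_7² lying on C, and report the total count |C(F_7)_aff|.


Affine F_7-points: {(1, 2), (1, 3), (1, 6), (2, 1), (4, 1)}; count = 5.

For each of the 49 pairs (x, y) ∈ F_7², evaluate f(x, y) mod 7. Record the zeros.
  x = 0: [0↦3, 1↦3, 2↦6, 3↦3, 4↦6, 5↦6, 6↦1]  zeros at y ∈ ∅
  x = 1: [0↦5, 1↦1, 2↦0, 3↦0, 4↦6, 5↦2, 6↦0]  zeros at y ∈ {2, 3, 6}
  x = 2: [0↦5, 1↦0, 2↦5, 3↦4, 4↦2, 5↦4, 6↦1]  zeros at y ∈ {1}
  x = 3: [0↦1, 1↦5, 2↦5, 3↦6, 4↦6, 5↦3, 6↦2]  zeros at y ∈ ∅
  x = 4: [0↦5, 1↦0, 2↦5, 3↦4, 4↦2, 5↦4, 6↦1]  zeros at y ∈ {1}
  x = 5: [0↦1, 1↦4, 2↦3, 3↦3, 4↦2, 5↦5, 6↦3]  zeros at y ∈ ∅
  x = 6: [0↦1, 1↦1, 2↦4, 3↦1, 4↦4, 5↦4, 6↦6]  zeros at y ∈ ∅
Collecting zeros: affine points = {(1, 2), (1, 3), (1, 6), (2, 1), (4, 1)}.
Total count |C(F_7)_aff| = 5.


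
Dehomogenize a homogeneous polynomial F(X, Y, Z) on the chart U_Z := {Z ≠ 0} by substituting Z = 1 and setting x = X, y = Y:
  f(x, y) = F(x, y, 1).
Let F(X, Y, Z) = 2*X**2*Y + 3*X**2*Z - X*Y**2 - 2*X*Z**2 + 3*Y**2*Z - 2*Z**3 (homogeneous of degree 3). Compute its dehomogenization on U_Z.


f(x, y) = 2*x**2*y + 3*x**2 - x*y**2 - 2*x + 3*y**2 - 2

On U_Z we set Z = 1. Each monomial c·X^i·Y^j·Z^k in F becomes c·x^i·y^j·1^k = c·x^i·y^j.
Substituting Z = 1: F(X, Y, 1) = 2*x**2*y + 3*x**2 - x*y**2 - 2*x + 3*y**2 - 2.
Note: deg(f) ≤ deg(F) = 3; strict inequality happens when F is divisible by Z (lost terms).


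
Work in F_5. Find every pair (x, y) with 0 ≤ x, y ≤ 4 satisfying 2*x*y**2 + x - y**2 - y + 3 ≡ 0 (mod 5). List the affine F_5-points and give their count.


Affine F_5-points: {(1, 3), (2, 0), (2, 2), (3, 1), (4, 4)}; count = 5.

For each of the 25 pairs (x, y) ∈ F_5², evaluate f(x, y) mod 5. Record the zeros.
  x = 0: [0↦3, 1↦1, 2↦2, 3↦1, 4↦3]  zeros at y ∈ ∅
  x = 1: [0↦4, 1↦4, 2↦1, 3↦0, 4↦1]  zeros at y ∈ {3}
  x = 2: [0↦0, 1↦2, 2↦0, 3↦4, 4↦4]  zeros at y ∈ {0, 2}
  x = 3: [0↦1, 1↦0, 2↦4, 3↦3, 4↦2]  zeros at y ∈ {1}
  x = 4: [0↦2, 1↦3, 2↦3, 3↦2, 4↦0]  zeros at y ∈ {4}
Collecting zeros: affine points = {(1, 3), (2, 0), (2, 2), (3, 1), (4, 4)}.
Total count |C(F_5)_aff| = 5.


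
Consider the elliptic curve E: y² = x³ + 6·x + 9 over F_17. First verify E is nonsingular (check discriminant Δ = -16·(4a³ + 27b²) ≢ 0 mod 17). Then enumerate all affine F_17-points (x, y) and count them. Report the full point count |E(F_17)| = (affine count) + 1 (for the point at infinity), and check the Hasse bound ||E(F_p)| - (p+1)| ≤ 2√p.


Affine points = {(0, 3), (0, 14), (1, 4), (1, 13), (8, 5), (8, 12), (10, 7), (10, 10), (14, 7), (14, 10), (16, 6), (16, 11)}; affine count = 12; |E(F_17)| = 13.

Discriminant check: Δ ∝ 4a³ + 27b² = 4·6³ + 27·9² = 4·216 + 27·81 ≡ 8 (mod 17). Nonzero ⇒ E is nonsingular.
For each x ∈ F_17, compute rhs = x³ + 6·x + 9 mod 17, then count y ∈ F_17 with y² ≡ rhs.
  x = 0: rhs = 9, matching y values: 3, 14 (2 points).
  x = 1: rhs = 16, matching y values: 4, 13 (2 points).
  x = 2: rhs = 12, matching y values: none (0 points).
  x = 3: rhs = 3, matching y values: none (0 points).
  x = 4: rhs = 12, matching y values: none (0 points).
  x = 5: rhs = 11, matching y values: none (0 points).
  x = 6: rhs = 6, matching y values: none (0 points).
  x = 7: rhs = 3, matching y values: none (0 points).
  x = 8: rhs = 8, matching y values: 5, 12 (2 points).
  x = 9: rhs = 10, matching y values: none (0 points).
  x = 10: rhs = 15, matching y values: 7, 10 (2 points).
  x = 11: rhs = 12, matching y values: none (0 points).
  x = 12: rhs = 7, matching y values: none (0 points).
  x = 13: rhs = 6, matching y values: none (0 points).
  x = 14: rhs = 15, matching y values: 7, 10 (2 points).
  x = 15: rhs = 6, matching y values: none (0 points).
  x = 16: rhs = 2, matching y values: 6, 11 (2 points).
Total affine count: 12.
Full point count |E(F_17)| = 12 + 1 = 13.
Hasse bound: |13 − (17+1)| = |-5| = 5 ≤ 2√17 ≈ 8.2462 ✓.


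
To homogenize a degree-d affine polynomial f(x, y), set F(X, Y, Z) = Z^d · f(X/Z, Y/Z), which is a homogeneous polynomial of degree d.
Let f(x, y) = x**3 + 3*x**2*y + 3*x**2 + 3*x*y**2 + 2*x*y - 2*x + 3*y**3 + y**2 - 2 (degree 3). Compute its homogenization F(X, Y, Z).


F(X, Y, Z) = X**3 + 3*X**2*Y + 3*X**2*Z + 3*X*Y**2 + 2*X*Y*Z - 2*X*Z**2 + 3*Y**3 + Y**2*Z - 2*Z**3

deg(f) = 3.
Substitute x = X/Z, y = Y/Z into f, then multiply by Z^3.
  monomial 1·x^3·y^0 ↦ 1·X^3·Y^0·Z^0.
  monomial 3·x^2·y^1 ↦ 3·X^2·Y^1·Z^0.
  monomial 3·x^2·y^0 ↦ 3·X^2·Y^0·Z^1.
  monomial 3·x^1·y^2 ↦ 3·X^1·Y^2·Z^0.
  monomial 2·x^1·y^1 ↦ 2·X^1·Y^1·Z^1.
  monomial -2·x^1·y^0 ↦ -2·X^1·Y^0·Z^2.
  monomial 3·x^0·y^3 ↦ 3·X^0·Y^3·Z^0.
  monomial 1·x^0·y^2 ↦ 1·X^0·Y^2·Z^1.
  monomial -2·x^0·y^0 ↦ -2·X^0·Y^0·Z^3.
Collecting: F(X, Y, Z) = X**3 + 3*X**2*Y + 3*X**2*Z + 3*X*Y**2 + 2*X*Y*Z - 2*X*Z**2 + 3*Y**3 + Y**2*Z - 2*Z**3.


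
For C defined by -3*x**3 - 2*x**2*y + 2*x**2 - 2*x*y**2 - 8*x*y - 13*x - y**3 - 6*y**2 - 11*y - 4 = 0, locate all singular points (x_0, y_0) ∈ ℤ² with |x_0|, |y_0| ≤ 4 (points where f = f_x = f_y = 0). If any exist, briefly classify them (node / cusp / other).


Singular points: {(1, -3)}; classification: node.

Compute partial derivatives:
  f_x = -9*x**2 - 4*x*y + 4*x - 2*y**2 - 8*y - 13.
  f_y = -2*x**2 - 4*x*y - 8*x - 3*y**2 - 12*y - 11.
Scan x_0 ∈ {−4, ..., 4}. For each x_0, f_y(x_0, y) is a polynomial in y; find its integer roots y ∈ {−4, ..., 4}, then test f_x and f at those candidates.
  x = -4: f_y(-4, y) = -3*y**2 + 4*y - 11; no integer root y with |y| ≤ 4.
  x = -3: f_y(-3, y) = -3*y**2 - 5; no integer root y with |y| ≤ 4.
  x = -2: f_y(-2, y) = -3*y**2 - 4*y - 3; no integer root y with |y| ≤ 4.
  x = -1: f_y(-1, y) = -3*y**2 - 8*y - 5; vanishes at y ∈ {-1}. (-1, -1): f_x = -24 ≠ 0.
  x = 0: f_y(0, y) = -3*y**2 - 12*y - 11; no integer root y with |y| ≤ 4.
  x = 1: f_y(1, y) = -3*y**2 - 16*y - 21; vanishes at y ∈ {-3}. (1, -3): f_x = 0, f = 0 — SINGULAR.
  x = 2: f_y(2, y) = -3*y**2 - 20*y - 35; no integer root y with |y| ≤ 4.
  x = 3: f_y(3, y) = -3*y**2 - 24*y - 53; no integer root y with |y| ≤ 4.
  x = 4: f_y(4, y) = -3*y**2 - 28*y - 75; no integer root y with |y| ≤ 4.
Only singular point on the grid: (1, -3).
Classify: substitute x = 1 + u, y = -3 + v and expand: f = -3*u**3 - 2*u**2*v - u**2 - 2*u*v**2 - v**3 + v**2.
No constant or linear terms (consistent with a singular point). Quadratic part: -u**2 + v**2. Cubic part: -3*u**3 - 2*u**2*v - 2*u*v**2 - v**3.
The quadratic part v**2 - u**2 = (v − u)(v + u) splits into two distinct linear factors, so there are two distinct tangent lines y − -3 = ±(x − 1) — this is a node (ordinary double point).
Classification: node.


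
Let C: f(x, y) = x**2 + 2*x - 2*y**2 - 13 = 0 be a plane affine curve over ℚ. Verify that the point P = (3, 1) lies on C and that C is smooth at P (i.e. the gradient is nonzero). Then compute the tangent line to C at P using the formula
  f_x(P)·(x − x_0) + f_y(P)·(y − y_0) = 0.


Tangent line at P: 8*x - 4*y - 20 = 0.

Step 1: f(3, 1) = 0, so P lies on C.
Step 2: partial derivatives
  f_x(x, y) = 2*x + 2, f_y(x, y) = -4*y.
  f_x(P) = 8, f_y(P) = -4 (gradient nonzero, so P is smooth).
Step 3: tangent line at P: 8·(x − 3) + -4·(y − 1) = 0.
Expanding: 8*x - 4*y - 20 = 0.


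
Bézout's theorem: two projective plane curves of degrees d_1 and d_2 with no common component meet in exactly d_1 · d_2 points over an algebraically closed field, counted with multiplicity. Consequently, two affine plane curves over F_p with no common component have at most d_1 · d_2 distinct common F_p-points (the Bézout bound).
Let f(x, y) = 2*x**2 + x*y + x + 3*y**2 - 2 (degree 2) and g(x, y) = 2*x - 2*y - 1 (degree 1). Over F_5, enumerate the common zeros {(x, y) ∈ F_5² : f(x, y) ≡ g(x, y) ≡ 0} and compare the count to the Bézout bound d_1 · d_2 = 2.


Common zeros: {(0, 2)}; count = 1; Bézout bound = 2.

deg(f) = 2, deg(g) = 1, so Bézout bound = 2.
Scan x ∈ F_5. For each x, list the y ∈ F_5 with f(x, y) ≡ 0 and those with g(x, y) ≡ 0 (mod 5); the common zeros in that column are the intersection.
  x = 0: f ≡ 0 at y ∈ {2, 3}; g ≡ 0 at y ∈ {2}; common: {2}.
  x = 1: f ≡ 0 at y ∈ {1, 2}; g ≡ 0 at y ∈ {3}; common: ∅.
  x = 2: f ≡ 0 at y ∈ ∅; g ≡ 0 at y ∈ {4}; common: ∅.
  x = 3: f ≡ 0 at y ∈ {1, 3}; g ≡ 0 at y ∈ {0}; common: ∅.
  x = 4: f ≡ 0 at y ∈ ∅; g ≡ 0 at y ∈ {1}; common: ∅.
Collecting: common zeros = {(0, 2)}, so the count is 1.
Comparison with the Bézout bound: 1 ≤ 2 = deg(f)·deg(g), as expected for curves with no common component (the affine F_5-count falls short of the bound because intersections may lie at infinity, over extension fields, or carry multiplicity).


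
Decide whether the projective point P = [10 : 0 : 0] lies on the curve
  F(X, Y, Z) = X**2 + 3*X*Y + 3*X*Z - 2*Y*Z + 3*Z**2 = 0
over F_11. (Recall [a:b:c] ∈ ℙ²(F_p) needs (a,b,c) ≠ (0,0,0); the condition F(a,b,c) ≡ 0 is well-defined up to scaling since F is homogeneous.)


F(10,0,0) ≡ 1 (mod 11); P is NOT on the curve.

Evaluate F(10, 0, 0) term-by-term (mod 11).
  X**2 ↦ 1·100·1·1 = 100
  3*X*Y ↦ 3·10·0·1 = 0
  3*X*Z ↦ 3·10·1·0 = 0
  -2*Y*Z ↦ -2·1·0·0 = 0
  3*Z**2 ↦ 3·1·1·0 = 0
Sum: F(10, 0, 0) = (100) + (0) + (0) + (0) + (0) = 100.
Reducing mod 11: 100 ≡ 1 (mod 11).
Since F(a, b, c) ≡ 1 ≠ 0 (mod 11), P does NOT lie on the curve.


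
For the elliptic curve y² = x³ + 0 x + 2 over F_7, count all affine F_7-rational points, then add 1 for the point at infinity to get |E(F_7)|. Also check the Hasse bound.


Affine points = {(0, 3), (0, 4), (3, 1), (3, 6), (5, 1), (5, 6), (6, 1), (6, 6)}; affine count = 8; |E(F_7)| = 9.

Discriminant check: Δ ∝ 4a³ + 27b² = 4·0³ + 27·2² = 4·0 + 27·4 ≡ 3 (mod 7). Nonzero ⇒ E is nonsingular.
For each x ∈ F_7, compute rhs = x³ + 0·x + 2 mod 7, then count y ∈ F_7 with y² ≡ rhs.
  x = 0: rhs = 2, matching y values: 3, 4 (2 points).
  x = 1: rhs = 3, matching y values: none (0 points).
  x = 2: rhs = 3, matching y values: none (0 points).
  x = 3: rhs = 1, matching y values: 1, 6 (2 points).
  x = 4: rhs = 3, matching y values: none (0 points).
  x = 5: rhs = 1, matching y values: 1, 6 (2 points).
  x = 6: rhs = 1, matching y values: 1, 6 (2 points).
Total affine count: 8.
Full point count |E(F_7)| = 8 + 1 = 9.
Hasse bound: |9 − (7+1)| = |1| = 1 ≤ 2√7 ≈ 5.2915 ✓.


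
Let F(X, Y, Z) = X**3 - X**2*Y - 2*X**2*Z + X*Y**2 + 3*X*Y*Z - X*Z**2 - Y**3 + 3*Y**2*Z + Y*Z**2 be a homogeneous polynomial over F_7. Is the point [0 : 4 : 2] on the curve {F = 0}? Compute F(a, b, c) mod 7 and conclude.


F(0,4,2) ≡ 6 (mod 7); P is NOT on the curve.

Evaluate F(0, 4, 2) term-by-term (mod 7).
  X**3 ↦ 1·0·1·1 = 0
  -X**2*Y ↦ -1·0·4·1 = 0
  -2*X**2*Z ↦ -2·0·1·2 = 0
  X*Y**2 ↦ 1·0·16·1 = 0
  3*X*Y*Z ↦ 3·0·4·2 = 0
  -X*Z**2 ↦ -1·0·1·4 = 0
  -Y**3 ↦ -1·1·64·1 = -64
  3*Y**2*Z ↦ 3·1·16·2 = 96
  Y*Z**2 ↦ 1·1·4·4 = 16
Sum: F(0, 4, 2) = (0) + (0) + (0) + (0) + (0) + (0) + (-64) + (96) + (16) = 48.
Reducing mod 7: 48 ≡ 6 (mod 7).
Since F(a, b, c) ≡ 6 ≠ 0 (mod 7), P does NOT lie on the curve.


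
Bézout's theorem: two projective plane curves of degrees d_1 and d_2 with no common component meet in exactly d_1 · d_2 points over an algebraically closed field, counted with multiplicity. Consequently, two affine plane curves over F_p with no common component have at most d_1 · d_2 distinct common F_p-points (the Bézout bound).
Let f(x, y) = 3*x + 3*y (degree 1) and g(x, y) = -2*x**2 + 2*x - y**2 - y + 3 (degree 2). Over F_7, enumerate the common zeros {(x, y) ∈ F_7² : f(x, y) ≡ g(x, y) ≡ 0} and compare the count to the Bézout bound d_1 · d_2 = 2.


Common zeros: ∅; count = 0; Bézout bound = 2.

deg(f) = 1, deg(g) = 2, so Bézout bound = 2.
Scan x ∈ F_7. For each x, list the y ∈ F_7 with f(x, y) ≡ 0 and those with g(x, y) ≡ 0 (mod 7); the common zeros in that column are the intersection.
  x = 0: f ≡ 0 at y ∈ {0}; g ≡ 0 at y ∈ ∅; common: ∅.
  x = 1: f ≡ 0 at y ∈ {6}; g ≡ 0 at y ∈ ∅; common: ∅.
  x = 2: f ≡ 0 at y ∈ {5}; g ≡ 0 at y ∈ {2, 4}; common: ∅.
  x = 3: f ≡ 0 at y ∈ {4}; g ≡ 0 at y ∈ {3}; common: ∅.
  x = 4: f ≡ 0 at y ∈ {3}; g ≡ 0 at y ∈ {0, 6}; common: ∅.
  x = 5: f ≡ 0 at y ∈ {2}; g ≡ 0 at y ∈ {3}; common: ∅.
  x = 6: f ≡ 0 at y ∈ {1}; g ≡ 0 at y ∈ {2, 4}; common: ∅.
Collecting: common zeros = ∅, so the count is 0.
Comparison with the Bézout bound: 0 ≤ 2 = deg(f)·deg(g), as expected for curves with no common component (the affine F_7-count falls short of the bound because intersections may lie at infinity, over extension fields, or carry multiplicity).


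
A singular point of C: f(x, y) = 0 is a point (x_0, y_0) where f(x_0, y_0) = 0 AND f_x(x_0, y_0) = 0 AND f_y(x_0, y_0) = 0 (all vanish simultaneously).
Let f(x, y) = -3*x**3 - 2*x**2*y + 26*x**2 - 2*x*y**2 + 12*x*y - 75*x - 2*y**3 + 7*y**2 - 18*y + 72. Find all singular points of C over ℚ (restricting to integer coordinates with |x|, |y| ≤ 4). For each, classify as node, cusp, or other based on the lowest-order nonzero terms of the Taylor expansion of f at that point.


Singular points: {(3, 0)}; classification: node.

Compute partial derivatives:
  f_x = -9*x**2 - 4*x*y + 52*x - 2*y**2 + 12*y - 75.
  f_y = -2*x**2 - 4*x*y + 12*x - 6*y**2 + 14*y - 18.
Scan x_0 ∈ {−4, ..., 4}. For each x_0, f_y(x_0, y) is a polynomial in y; find its integer roots y ∈ {−4, ..., 4}, then test f_x and f at those candidates.
  x = -4: f_y(-4, y) = -6*y**2 + 30*y - 98; no integer root y with |y| ≤ 4.
  x = -3: f_y(-3, y) = -6*y**2 + 26*y - 72; no integer root y with |y| ≤ 4.
  x = -2: f_y(-2, y) = -6*y**2 + 22*y - 50; no integer root y with |y| ≤ 4.
  x = -1: f_y(-1, y) = -6*y**2 + 18*y - 32; no integer root y with |y| ≤ 4.
  x = 0: f_y(0, y) = -6*y**2 + 14*y - 18; no integer root y with |y| ≤ 4.
  x = 1: f_y(1, y) = -6*y**2 + 10*y - 8; no integer root y with |y| ≤ 4.
  x = 2: f_y(2, y) = -6*y**2 + 6*y - 2; no integer root y with |y| ≤ 4.
  x = 3: f_y(3, y) = -6*y**2 + 2*y; vanishes at y ∈ {0}. (3, 0): f_x = 0, f = 0 — SINGULAR.
  x = 4: f_y(4, y) = -6*y**2 - 2*y - 2; no integer root y with |y| ≤ 4.
Only singular point on the grid: (3, 0).
Classify: substitute x = 3 + u, y = 0 + v and expand: f = -3*u**3 - 2*u**2*v - u**2 - 2*u*v**2 - 2*v**3 + v**2.
No constant or linear terms (consistent with a singular point). Quadratic part: -u**2 + v**2. Cubic part: -3*u**3 - 2*u**2*v - 2*u*v**2 - 2*v**3.
The quadratic part v**2 - u**2 = (v − u)(v + u) splits into two distinct linear factors, so there are two distinct tangent lines y − 0 = ±(x − 3) — this is a node (ordinary double point).
Classification: node.


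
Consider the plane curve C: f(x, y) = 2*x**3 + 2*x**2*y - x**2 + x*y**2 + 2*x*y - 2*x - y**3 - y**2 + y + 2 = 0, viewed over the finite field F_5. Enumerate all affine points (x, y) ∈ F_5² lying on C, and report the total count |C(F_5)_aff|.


Affine F_5-points: {(1, 1), (2, 0)}; count = 2.

For each of the 25 pairs (x, y) ∈ F_5², evaluate f(x, y) mod 5. Record the zeros.
  x = 0: [0↦2, 1↦1, 2↦2, 3↦4, 4↦1]  zeros at y ∈ ∅
  x = 1: [0↦1, 1↦0, 2↦3, 3↦4, 4↦2]  zeros at y ∈ {1}
  x = 2: [0↦0, 1↦3, 2↦2, 3↦1, 4↦4]  zeros at y ∈ {0}
  x = 3: [0↦1, 1↦2, 2↦1, 3↦2, 4↦4]  zeros at y ∈ ∅
  x = 4: [0↦1, 1↦4, 2↦2, 3↦4, 4↦4]  zeros at y ∈ ∅
Collecting zeros: affine points = {(1, 1), (2, 0)}.
Total count |C(F_5)_aff| = 2.


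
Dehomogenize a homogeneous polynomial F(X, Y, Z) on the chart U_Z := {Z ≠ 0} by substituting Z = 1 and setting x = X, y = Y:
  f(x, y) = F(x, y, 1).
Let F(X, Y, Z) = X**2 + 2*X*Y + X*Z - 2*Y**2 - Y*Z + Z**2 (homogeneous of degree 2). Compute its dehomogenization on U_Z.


f(x, y) = x**2 + 2*x*y + x - 2*y**2 - y + 1

On U_Z we set Z = 1. Each monomial c·X^i·Y^j·Z^k in F becomes c·x^i·y^j·1^k = c·x^i·y^j.
Substituting Z = 1: F(X, Y, 1) = x**2 + 2*x*y + x - 2*y**2 - y + 1.
Note: deg(f) ≤ deg(F) = 2; strict inequality happens when F is divisible by Z (lost terms).


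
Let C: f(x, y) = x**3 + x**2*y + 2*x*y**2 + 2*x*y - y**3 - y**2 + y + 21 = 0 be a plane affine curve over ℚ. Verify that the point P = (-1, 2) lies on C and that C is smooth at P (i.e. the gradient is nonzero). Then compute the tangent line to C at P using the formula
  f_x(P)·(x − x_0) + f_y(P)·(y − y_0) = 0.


Tangent line at P: 11*x - 24*y + 59 = 0.

Step 1: f(-1, 2) = 0, so P lies on C.
Step 2: partial derivatives
  f_x(x, y) = 3*x**2 + 2*x*y + 2*y**2 + 2*y, f_y(x, y) = x**2 + 4*x*y + 2*x - 3*y**2 - 2*y + 1.
  f_x(P) = 11, f_y(P) = -24 (gradient nonzero, so P is smooth).
Step 3: tangent line at P: 11·(x − -1) + -24·(y − 2) = 0.
Expanding: 11*x - 24*y + 59 = 0.


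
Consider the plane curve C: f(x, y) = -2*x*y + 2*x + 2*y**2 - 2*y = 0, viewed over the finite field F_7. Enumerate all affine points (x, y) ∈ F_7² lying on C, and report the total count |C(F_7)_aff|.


Affine F_7-points: {(0, 0), (0, 1), (1, 1), (2, 1), (2, 2), (3, 1), (3, 3), (4, 1), (4, 4), (5, 1), (5, 5), (6, 1), (6, 6)}; count = 13.

For each of the 49 pairs (x, y) ∈ F_7², evaluate f(x, y) mod 7. Record the zeros.
  x = 0: [0↦0, 1↦0, 2↦4, 3↦5, 4↦3, 5↦5, 6↦4]  zeros at y ∈ {0, 1}
  x = 1: [0↦2, 1↦0, 2↦2, 3↦1, 4↦4, 5↦4, 6↦1]  zeros at y ∈ {1}
  x = 2: [0↦4, 1↦0, 2↦0, 3↦4, 4↦5, 5↦3, 6↦5]  zeros at y ∈ {1, 2}
  x = 3: [0↦6, 1↦0, 2↦5, 3↦0, 4↦6, 5↦2, 6↦2]  zeros at y ∈ {1, 3}
  x = 4: [0↦1, 1↦0, 2↦3, 3↦3, 4↦0, 5↦1, 6↦6]  zeros at y ∈ {1, 4}
  x = 5: [0↦3, 1↦0, 2↦1, 3↦6, 4↦1, 5↦0, 6↦3]  zeros at y ∈ {1, 5}
  x = 6: [0↦5, 1↦0, 2↦6, 3↦2, 4↦2, 5↦6, 6↦0]  zeros at y ∈ {1, 6}
Collecting zeros: affine points = {(0, 0), (0, 1), (1, 1), (2, 1), (2, 2), (3, 1), (3, 3), (4, 1), (4, 4), (5, 1), (5, 5), (6, 1), (6, 6)}.
Total count |C(F_7)_aff| = 13.


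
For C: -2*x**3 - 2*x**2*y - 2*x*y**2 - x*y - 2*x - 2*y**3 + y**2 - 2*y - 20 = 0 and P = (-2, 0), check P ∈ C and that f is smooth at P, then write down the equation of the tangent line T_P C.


Tangent line at P: -26*x - 8*y - 52 = 0.

Step 1: f(-2, 0) = 0, so P lies on C.
Step 2: partial derivatives
  f_x(x, y) = -6*x**2 - 4*x*y - 2*y**2 - y - 2, f_y(x, y) = -2*x**2 - 4*x*y - x - 6*y**2 + 2*y - 2.
  f_x(P) = -26, f_y(P) = -8 (gradient nonzero, so P is smooth).
Step 3: tangent line at P: -26·(x − -2) + -8·(y − 0) = 0.
Expanding: -26*x - 8*y - 52 = 0.


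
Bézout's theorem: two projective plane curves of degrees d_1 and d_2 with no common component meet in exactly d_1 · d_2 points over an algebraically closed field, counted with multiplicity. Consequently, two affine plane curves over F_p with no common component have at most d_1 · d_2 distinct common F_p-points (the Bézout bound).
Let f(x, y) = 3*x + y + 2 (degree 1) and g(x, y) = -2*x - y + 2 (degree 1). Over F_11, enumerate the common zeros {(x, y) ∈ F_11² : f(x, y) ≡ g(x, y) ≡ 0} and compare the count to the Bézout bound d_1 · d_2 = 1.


Common zeros: {(7, 10)}; count = 1; Bézout bound = 1.

deg(f) = 1, deg(g) = 1, so Bézout bound = 1.
Scan x ∈ F_11. For each x, list the y ∈ F_11 with f(x, y) ≡ 0 and those with g(x, y) ≡ 0 (mod 11); the common zeros in that column are the intersection.
  x = 0: f ≡ 0 at y ∈ {9}; g ≡ 0 at y ∈ {2}; common: ∅.
  x = 1: f ≡ 0 at y ∈ {6}; g ≡ 0 at y ∈ {0}; common: ∅.
  x = 2: f ≡ 0 at y ∈ {3}; g ≡ 0 at y ∈ {9}; common: ∅.
  x = 3: f ≡ 0 at y ∈ {0}; g ≡ 0 at y ∈ {7}; common: ∅.
  x = 4: f ≡ 0 at y ∈ {8}; g ≡ 0 at y ∈ {5}; common: ∅.
  x = 5: f ≡ 0 at y ∈ {5}; g ≡ 0 at y ∈ {3}; common: ∅.
  x = 6: f ≡ 0 at y ∈ {2}; g ≡ 0 at y ∈ {1}; common: ∅.
  x = 7: f ≡ 0 at y ∈ {10}; g ≡ 0 at y ∈ {10}; common: {10}.
  x = 8: f ≡ 0 at y ∈ {7}; g ≡ 0 at y ∈ {8}; common: ∅.
  x = 9: f ≡ 0 at y ∈ {4}; g ≡ 0 at y ∈ {6}; common: ∅.
  x = 10: f ≡ 0 at y ∈ {1}; g ≡ 0 at y ∈ {4}; common: ∅.
Collecting: common zeros = {(7, 10)}, so the count is 1.
Comparison with the Bézout bound: 1 ≤ 1 = deg(f)·deg(g), as expected for curves with no common component (the bound is attained).


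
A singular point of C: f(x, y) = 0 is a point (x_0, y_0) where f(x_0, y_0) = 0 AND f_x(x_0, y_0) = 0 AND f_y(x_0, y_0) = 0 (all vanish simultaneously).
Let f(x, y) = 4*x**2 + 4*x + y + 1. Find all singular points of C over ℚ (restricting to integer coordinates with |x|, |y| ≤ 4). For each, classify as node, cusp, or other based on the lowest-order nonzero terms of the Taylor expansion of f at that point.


No singular points in the scanned grid; C is smooth there.

Compute partial derivatives:
  f_x = 8*x + 4.
  f_y = 1.
f_y = 1 is a nonzero constant, so f_y never vanishes: no point (x, y) can satisfy f = f_x = f_y = 0. In particular no (x, y) ∈ {−4, ..., 4}² is singular; the curve is smooth.


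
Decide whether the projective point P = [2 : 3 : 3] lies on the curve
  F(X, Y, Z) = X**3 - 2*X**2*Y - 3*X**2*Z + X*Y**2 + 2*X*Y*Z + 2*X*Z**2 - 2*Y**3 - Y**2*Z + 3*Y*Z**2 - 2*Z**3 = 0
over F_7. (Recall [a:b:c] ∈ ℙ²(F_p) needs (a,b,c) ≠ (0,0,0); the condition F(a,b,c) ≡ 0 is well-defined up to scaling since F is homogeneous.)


F(2,3,3) ≡ 5 (mod 7); P is NOT on the curve.

Evaluate F(2, 3, 3) term-by-term (mod 7).
  X**3 ↦ 1·8·1·1 = 8
  -2*X**2*Y ↦ -2·4·3·1 = -24
  -3*X**2*Z ↦ -3·4·1·3 = -36
  X*Y**2 ↦ 1·2·9·1 = 18
  2*X*Y*Z ↦ 2·2·3·3 = 36
  2*X*Z**2 ↦ 2·2·1·9 = 36
  -2*Y**3 ↦ -2·1·27·1 = -54
  -Y**2*Z ↦ -1·1·9·3 = -27
  3*Y*Z**2 ↦ 3·1·3·9 = 81
  -2*Z**3 ↦ -2·1·1·27 = -54
Sum: F(2, 3, 3) = (8) + (-24) + (-36) + (18) + (36) + (36) + (-54) + (-27) + (81) + (-54) = -16.
Reducing mod 7: -16 ≡ 5 (mod 7).
Since F(a, b, c) ≡ 5 ≠ 0 (mod 7), P does NOT lie on the curve.


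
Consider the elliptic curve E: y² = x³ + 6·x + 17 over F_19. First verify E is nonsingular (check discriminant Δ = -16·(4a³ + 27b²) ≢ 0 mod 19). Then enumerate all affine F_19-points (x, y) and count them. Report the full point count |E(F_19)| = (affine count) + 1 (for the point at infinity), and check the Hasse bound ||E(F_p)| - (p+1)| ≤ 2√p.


Affine points = {(0, 6), (0, 13), (1, 9), (1, 10), (3, 9), (3, 10), (5, 1), (5, 18), (8, 8), (8, 11), (15, 9), (15, 10), (17, 4), (17, 15)}; affine count = 14; |E(F_19)| = 15.

Discriminant check: Δ ∝ 4a³ + 27b² = 4·6³ + 27·17² = 4·216 + 27·289 ≡ 3 (mod 19). Nonzero ⇒ E is nonsingular.
For each x ∈ F_19, compute rhs = x³ + 6·x + 17 mod 19, then count y ∈ F_19 with y² ≡ rhs.
  x = 0: rhs = 17, matching y values: 6, 13 (2 points).
  x = 1: rhs = 5, matching y values: 9, 10 (2 points).
  x = 2: rhs = 18, matching y values: none (0 points).
  x = 3: rhs = 5, matching y values: 9, 10 (2 points).
  x = 4: rhs = 10, matching y values: none (0 points).
  x = 5: rhs = 1, matching y values: 1, 18 (2 points).
  x = 6: rhs = 3, matching y values: none (0 points).
  x = 7: rhs = 3, matching y values: none (0 points).
  x = 8: rhs = 7, matching y values: 8, 11 (2 points).
  x = 9: rhs = 2, matching y values: none (0 points).
  x = 10: rhs = 13, matching y values: none (0 points).
  x = 11: rhs = 8, matching y values: none (0 points).
  x = 12: rhs = 12, matching y values: none (0 points).
  x = 13: rhs = 12, matching y values: none (0 points).
  x = 14: rhs = 14, matching y values: none (0 points).
  x = 15: rhs = 5, matching y values: 9, 10 (2 points).
  x = 16: rhs = 10, matching y values: none (0 points).
  x = 17: rhs = 16, matching y values: 4, 15 (2 points).
  x = 18: rhs = 10, matching y values: none (0 points).
Total affine count: 14.
Full point count |E(F_19)| = 14 + 1 = 15.
Hasse bound: |15 − (19+1)| = |-5| = 5 ≤ 2√19 ≈ 8.7178 ✓.


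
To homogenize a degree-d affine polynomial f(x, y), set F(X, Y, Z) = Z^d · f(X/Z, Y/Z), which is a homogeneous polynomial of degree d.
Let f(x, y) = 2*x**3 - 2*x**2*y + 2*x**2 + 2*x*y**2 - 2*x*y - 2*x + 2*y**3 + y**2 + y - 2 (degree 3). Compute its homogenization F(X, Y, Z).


F(X, Y, Z) = 2*X**3 - 2*X**2*Y + 2*X**2*Z + 2*X*Y**2 - 2*X*Y*Z - 2*X*Z**2 + 2*Y**3 + Y**2*Z + Y*Z**2 - 2*Z**3

deg(f) = 3.
Substitute x = X/Z, y = Y/Z into f, then multiply by Z^3.
  monomial 2·x^3·y^0 ↦ 2·X^3·Y^0·Z^0.
  monomial -2·x^2·y^1 ↦ -2·X^2·Y^1·Z^0.
  monomial 2·x^2·y^0 ↦ 2·X^2·Y^0·Z^1.
  monomial 2·x^1·y^2 ↦ 2·X^1·Y^2·Z^0.
  monomial -2·x^1·y^1 ↦ -2·X^1·Y^1·Z^1.
  monomial -2·x^1·y^0 ↦ -2·X^1·Y^0·Z^2.
  monomial 2·x^0·y^3 ↦ 2·X^0·Y^3·Z^0.
  monomial 1·x^0·y^2 ↦ 1·X^0·Y^2·Z^1.
  monomial 1·x^0·y^1 ↦ 1·X^0·Y^1·Z^2.
  monomial -2·x^0·y^0 ↦ -2·X^0·Y^0·Z^3.
Collecting: F(X, Y, Z) = 2*X**3 - 2*X**2*Y + 2*X**2*Z + 2*X*Y**2 - 2*X*Y*Z - 2*X*Z**2 + 2*Y**3 + Y**2*Z + Y*Z**2 - 2*Z**3.


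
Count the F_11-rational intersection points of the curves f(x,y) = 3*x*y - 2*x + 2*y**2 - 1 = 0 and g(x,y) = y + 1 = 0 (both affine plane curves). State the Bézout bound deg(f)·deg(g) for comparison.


Common zeros: {(9, 10)}; count = 1; Bézout bound = 2.

deg(f) = 2, deg(g) = 1, so Bézout bound = 2.
Scan x ∈ F_11. For each x, list the y ∈ F_11 with f(x, y) ≡ 0 and those with g(x, y) ≡ 0 (mod 11); the common zeros in that column are the intersection.
  x = 0: f ≡ 0 at y ∈ ∅; g ≡ 0 at y ∈ {10}; common: ∅.
  x = 1: f ≡ 0 at y ∈ {2}; g ≡ 0 at y ∈ {10}; common: ∅.
  x = 2: f ≡ 0 at y ∈ ∅; g ≡ 0 at y ∈ {10}; common: ∅.
  x = 3: f ≡ 0 at y ∈ {5, 7}; g ≡ 0 at y ∈ {10}; common: ∅.
  x = 4: f ≡ 0 at y ∈ ∅; g ≡ 0 at y ∈ {10}; common: ∅.
  x = 5: f ≡ 0 at y ∈ {0, 9}; g ≡ 0 at y ∈ {10}; common: ∅.
  x = 6: f ≡ 0 at y ∈ ∅; g ≡ 0 at y ∈ {10}; common: ∅.
  x = 7: f ≡ 0 at y ∈ {3}; g ≡ 0 at y ∈ {10}; common: ∅.
  x = 8: f ≡ 0 at y ∈ ∅; g ≡ 0 at y ∈ {10}; common: ∅.
  x = 9: f ≡ 0 at y ∈ {4, 10}; g ≡ 0 at y ∈ {10}; common: {10}.
  x = 10: f ≡ 0 at y ∈ {1, 6}; g ≡ 0 at y ∈ {10}; common: ∅.
Collecting: common zeros = {(9, 10)}, so the count is 1.
Comparison with the Bézout bound: 1 ≤ 2 = deg(f)·deg(g), as expected for curves with no common component (the affine F_11-count falls short of the bound because intersections may lie at infinity, over extension fields, or carry multiplicity).


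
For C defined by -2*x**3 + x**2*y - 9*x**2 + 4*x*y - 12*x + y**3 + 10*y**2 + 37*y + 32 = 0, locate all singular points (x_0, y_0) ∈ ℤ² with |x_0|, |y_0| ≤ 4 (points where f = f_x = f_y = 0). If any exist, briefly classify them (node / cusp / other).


Singular points: {(-2, -3)}; classification: cusp.

Compute partial derivatives:
  f_x = -6*x**2 + 2*x*y - 18*x + 4*y - 12.
  f_y = x**2 + 4*x + 3*y**2 + 20*y + 37.
Scan x_0 ∈ {−4, ..., 4}. For each x_0, f_y(x_0, y) is a polynomial in y; find its integer roots y ∈ {−4, ..., 4}, then test f_x and f at those candidates.
  x = -4: f_y(-4, y) = 3*y**2 + 20*y + 37; no integer root y with |y| ≤ 4.
  x = -3: f_y(-3, y) = 3*y**2 + 20*y + 34; no integer root y with |y| ≤ 4.
  x = -2: f_y(-2, y) = 3*y**2 + 20*y + 33; vanishes at y ∈ {-3}. (-2, -3): f_x = 0, f = 0 — SINGULAR.
  x = -1: f_y(-1, y) = 3*y**2 + 20*y + 34; no integer root y with |y| ≤ 4.
  x = 0: f_y(0, y) = 3*y**2 + 20*y + 37; no integer root y with |y| ≤ 4.
  x = 1: f_y(1, y) = 3*y**2 + 20*y + 42; no integer root y with |y| ≤ 4.
  x = 2: f_y(2, y) = 3*y**2 + 20*y + 49; no integer root y with |y| ≤ 4.
  x = 3: f_y(3, y) = 3*y**2 + 20*y + 58; no integer root y with |y| ≤ 4.
  x = 4: f_y(4, y) = 3*y**2 + 20*y + 69; no integer root y with |y| ≤ 4.
Only singular point on the grid: (-2, -3).
Classify: substitute x = -2 + u, y = -3 + v and expand: f = -2*u**3 + u**2*v + v**3 + v**2.
No constant or linear terms (consistent with a singular point). Quadratic part: v**2. Cubic part: -2*u**3 + u**2*v + v**3.
The quadratic part v**2 is a perfect square, so there is a single (double) tangent line v = 0, i.e. y = -3. Restricting the cubic part to that line (v = 0) leaves -2*u**3 ≠ 0, so f is not divisible by v and the branch is v² ≈ 2*u**3 to lowest order — this is a cusp.
Classification: cusp.


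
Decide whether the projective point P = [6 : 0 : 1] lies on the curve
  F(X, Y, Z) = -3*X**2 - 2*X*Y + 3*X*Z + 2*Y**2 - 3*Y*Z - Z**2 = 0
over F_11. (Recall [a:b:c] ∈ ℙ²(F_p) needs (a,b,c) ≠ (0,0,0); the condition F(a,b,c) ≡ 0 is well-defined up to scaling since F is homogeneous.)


F(6,0,1) ≡ 8 (mod 11); P is NOT on the curve.

Evaluate F(6, 0, 1) term-by-term (mod 11).
  -3*X**2 ↦ -3·36·1·1 = -108
  -2*X*Y ↦ -2·6·0·1 = 0
  3*X*Z ↦ 3·6·1·1 = 18
  2*Y**2 ↦ 2·1·0·1 = 0
  -3*Y*Z ↦ -3·1·0·1 = 0
  -Z**2 ↦ -1·1·1·1 = -1
Sum: F(6, 0, 1) = (-108) + (0) + (18) + (0) + (0) + (-1) = -91.
Reducing mod 11: -91 ≡ 8 (mod 11).
Since F(a, b, c) ≡ 8 ≠ 0 (mod 11), P does NOT lie on the curve.


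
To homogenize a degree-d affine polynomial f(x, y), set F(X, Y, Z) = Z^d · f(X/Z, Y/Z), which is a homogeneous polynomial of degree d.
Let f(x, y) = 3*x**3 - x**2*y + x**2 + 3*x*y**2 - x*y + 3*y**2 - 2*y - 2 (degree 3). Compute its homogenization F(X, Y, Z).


F(X, Y, Z) = 3*X**3 - X**2*Y + X**2*Z + 3*X*Y**2 - X*Y*Z + 3*Y**2*Z - 2*Y*Z**2 - 2*Z**3

deg(f) = 3.
Substitute x = X/Z, y = Y/Z into f, then multiply by Z^3.
  monomial 3·x^3·y^0 ↦ 3·X^3·Y^0·Z^0.
  monomial -1·x^2·y^1 ↦ -1·X^2·Y^1·Z^0.
  monomial 1·x^2·y^0 ↦ 1·X^2·Y^0·Z^1.
  monomial 3·x^1·y^2 ↦ 3·X^1·Y^2·Z^0.
  monomial -1·x^1·y^1 ↦ -1·X^1·Y^1·Z^1.
  monomial 3·x^0·y^2 ↦ 3·X^0·Y^2·Z^1.
  monomial -2·x^0·y^1 ↦ -2·X^0·Y^1·Z^2.
  monomial -2·x^0·y^0 ↦ -2·X^0·Y^0·Z^3.
Collecting: F(X, Y, Z) = 3*X**3 - X**2*Y + X**2*Z + 3*X*Y**2 - X*Y*Z + 3*Y**2*Z - 2*Y*Z**2 - 2*Z**3.
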